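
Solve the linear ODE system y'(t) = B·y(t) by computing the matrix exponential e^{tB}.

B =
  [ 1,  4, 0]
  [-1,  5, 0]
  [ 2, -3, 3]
e^{tB} =
  [-2*t*exp(3*t) + exp(3*t), 4*t*exp(3*t), 0]
  [-t*exp(3*t), 2*t*exp(3*t) + exp(3*t), 0]
  [-t^2*exp(3*t)/2 + 2*t*exp(3*t), t^2*exp(3*t) - 3*t*exp(3*t), exp(3*t)]

Strategy: write B = P · J · P⁻¹ where J is a Jordan canonical form, so e^{tB} = P · e^{tJ} · P⁻¹, and e^{tJ} can be computed block-by-block.

B has Jordan form
J =
  [3, 1, 0]
  [0, 3, 1]
  [0, 0, 3]
(up to reordering of blocks).

Per-block formulas:
  For a 3×3 Jordan block J_3(3): exp(t · J_3(3)) = e^(3t)·(I + t·N + (t^2/2)·N^2), where N is the 3×3 nilpotent shift.

After assembling e^{tJ} and conjugating by P, we get:

e^{tB} =
  [-2*t*exp(3*t) + exp(3*t), 4*t*exp(3*t), 0]
  [-t*exp(3*t), 2*t*exp(3*t) + exp(3*t), 0]
  [-t^2*exp(3*t)/2 + 2*t*exp(3*t), t^2*exp(3*t) - 3*t*exp(3*t), exp(3*t)]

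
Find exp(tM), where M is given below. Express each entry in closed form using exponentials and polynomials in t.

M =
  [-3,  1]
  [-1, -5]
e^{tM} =
  [t*exp(-4*t) + exp(-4*t), t*exp(-4*t)]
  [-t*exp(-4*t), -t*exp(-4*t) + exp(-4*t)]

Strategy: write M = P · J · P⁻¹ where J is a Jordan canonical form, so e^{tM} = P · e^{tJ} · P⁻¹, and e^{tJ} can be computed block-by-block.

M has Jordan form
J =
  [-4,  1]
  [ 0, -4]
(up to reordering of blocks).

Per-block formulas:
  For a 2×2 Jordan block J_2(-4): exp(t · J_2(-4)) = e^(-4t)·(I + t·N), where N is the 2×2 nilpotent shift.

After assembling e^{tJ} and conjugating by P, we get:

e^{tM} =
  [t*exp(-4*t) + exp(-4*t), t*exp(-4*t)]
  [-t*exp(-4*t), -t*exp(-4*t) + exp(-4*t)]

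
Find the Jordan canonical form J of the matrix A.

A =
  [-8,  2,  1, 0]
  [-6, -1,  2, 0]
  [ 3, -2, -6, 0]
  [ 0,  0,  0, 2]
J_2(-5) ⊕ J_1(-5) ⊕ J_1(2)

The characteristic polynomial is
  det(x·I − A) = x^4 + 13*x^3 + 45*x^2 - 25*x - 250 = (x - 2)*(x + 5)^3

Eigenvalues and multiplicities (the geometric multiplicity of λ is n − rank(A − λI), which equals the number of Jordan blocks for λ):
  λ = -5: algebraic multiplicity = 3, geometric multiplicity = 2
  λ = 2: algebraic multiplicity = 1, geometric multiplicity = 1

Determining the block sizes for each eigenvalue:
  λ = -5: 2 blocks summing to 3 forces exactly one block of size 2 and the rest size 1 → block sizes [2, 1]
  λ = 2: one block (gm = 1), so the single block has size am = 1 → block sizes [1]

Assembling the blocks gives a Jordan form
J =
  [-5,  1,  0, 0]
  [ 0, -5,  0, 0]
  [ 0,  0, -5, 0]
  [ 0,  0,  0, 2]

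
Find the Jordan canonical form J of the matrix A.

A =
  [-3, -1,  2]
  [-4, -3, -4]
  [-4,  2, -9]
J_2(-5) ⊕ J_1(-5)

The characteristic polynomial is
  det(x·I − A) = x^3 + 15*x^2 + 75*x + 125 = (x + 5)^3

Eigenvalues and multiplicities (the geometric multiplicity of λ is n − rank(A − λI), which equals the number of Jordan blocks for λ):
  λ = -5: algebraic multiplicity = 3, geometric multiplicity = 2

Determining the block sizes for each eigenvalue:
  λ = -5: 2 blocks summing to 3 forces exactly one block of size 2 and the rest size 1 → block sizes [2, 1]

Assembling the blocks gives a Jordan form
J =
  [-5,  1,  0]
  [ 0, -5,  0]
  [ 0,  0, -5]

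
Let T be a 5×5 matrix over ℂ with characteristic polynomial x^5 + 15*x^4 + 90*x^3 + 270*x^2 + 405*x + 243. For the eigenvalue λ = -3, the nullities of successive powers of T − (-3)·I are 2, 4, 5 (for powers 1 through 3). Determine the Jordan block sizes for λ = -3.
Block sizes for λ = -3: [3, 2]

From the dimensions of kernels of powers, the number of Jordan blocks of size at least j is d_j − d_{j−1} where d_j = dim ker(N^j) (with d_0 = 0). Computing the differences gives [2, 2, 1].
The number of blocks of size exactly k is (#blocks of size ≥ k) − (#blocks of size ≥ k + 1), so the partition is: 1 block(s) of size 2, 1 block(s) of size 3.
In nonincreasing order the block sizes are [3, 2].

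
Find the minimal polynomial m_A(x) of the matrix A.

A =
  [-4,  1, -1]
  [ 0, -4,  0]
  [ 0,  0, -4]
x^2 + 8*x + 16

The characteristic polynomial is χ_A(x) = (x + 4)^3, so the eigenvalues are known. The minimal polynomial is
  m_A(x) = Π_λ (x − λ)^{k_λ}
where k_λ is the size of the *largest* Jordan block for λ (equivalently, the smallest k with (A − λI)^k v = 0 for every generalised eigenvector v of λ).

  λ = -4: largest Jordan block has size 2, contributing (x + 4)^2

So m_A(x) = (x + 4)^2 = x^2 + 8*x + 16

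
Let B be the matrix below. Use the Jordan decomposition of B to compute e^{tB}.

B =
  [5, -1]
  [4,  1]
e^{tB} =
  [2*t*exp(3*t) + exp(3*t), -t*exp(3*t)]
  [4*t*exp(3*t), -2*t*exp(3*t) + exp(3*t)]

Strategy: write B = P · J · P⁻¹ where J is a Jordan canonical form, so e^{tB} = P · e^{tJ} · P⁻¹, and e^{tJ} can be computed block-by-block.

B has Jordan form
J =
  [3, 1]
  [0, 3]
(up to reordering of blocks).

Per-block formulas:
  For a 2×2 Jordan block J_2(3): exp(t · J_2(3)) = e^(3t)·(I + t·N), where N is the 2×2 nilpotent shift.

After assembling e^{tJ} and conjugating by P, we get:

e^{tB} =
  [2*t*exp(3*t) + exp(3*t), -t*exp(3*t)]
  [4*t*exp(3*t), -2*t*exp(3*t) + exp(3*t)]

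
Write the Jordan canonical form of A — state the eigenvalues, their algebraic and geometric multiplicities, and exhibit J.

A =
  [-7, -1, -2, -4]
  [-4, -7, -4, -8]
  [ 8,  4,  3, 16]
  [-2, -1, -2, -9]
J_2(-5) ⊕ J_1(-5) ⊕ J_1(-5)

The characteristic polynomial is
  det(x·I − A) = x^4 + 20*x^3 + 150*x^2 + 500*x + 625 = (x + 5)^4

Eigenvalues and multiplicities (the geometric multiplicity of λ is n − rank(A − λI), which equals the number of Jordan blocks for λ):
  λ = -5: algebraic multiplicity = 4, geometric multiplicity = 3

Determining the block sizes for each eigenvalue:
  λ = -5: 3 blocks summing to 4 forces exactly one block of size 2 and the rest size 1 → block sizes [2, 1, 1]

Assembling the blocks gives a Jordan form
J =
  [-5,  1,  0,  0]
  [ 0, -5,  0,  0]
  [ 0,  0, -5,  0]
  [ 0,  0,  0, -5]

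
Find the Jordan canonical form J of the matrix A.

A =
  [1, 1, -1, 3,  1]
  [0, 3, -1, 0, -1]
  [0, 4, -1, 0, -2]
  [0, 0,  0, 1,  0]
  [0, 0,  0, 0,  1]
J_3(1) ⊕ J_1(1) ⊕ J_1(1)

The characteristic polynomial is
  det(x·I − A) = x^5 - 5*x^4 + 10*x^3 - 10*x^2 + 5*x - 1 = (x - 1)^5

Eigenvalues and multiplicities (the geometric multiplicity of λ is n − rank(A − λI), which equals the number of Jordan blocks for λ):
  λ = 1: algebraic multiplicity = 5, geometric multiplicity = 3

Determining the block sizes for each eigenvalue:
  λ = 1: with am = 5 and gm = 3, the partition is not yet determined (e.g. several partitions of 5 into 3 parts exist). Let N = A − (1)·I. Computing rank(N^1) = 2, rank(N^2) = 1, rank(N^3) = 0; the number of blocks of size ≥ j is rank(N^{j−1}) − rank(N^j), giving [3, 1, 1]. So we have 1 block(s) of size 3, 2 block(s) of size 1 → block sizes [3, 1, 1]

Assembling the blocks gives a Jordan form
J =
  [1, 1, 0, 0, 0]
  [0, 1, 1, 0, 0]
  [0, 0, 1, 0, 0]
  [0, 0, 0, 1, 0]
  [0, 0, 0, 0, 1]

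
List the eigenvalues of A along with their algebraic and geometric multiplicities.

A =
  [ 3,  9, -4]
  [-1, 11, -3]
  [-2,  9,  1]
λ = 5: alg = 3, geom = 1

Step 1 — factor the characteristic polynomial to read off the algebraic multiplicities:
  χ_A(x) = (x - 5)^3

Step 2 — compute geometric multiplicities via the rank-nullity identity g(λ) = n − rank(A − λI):
  rank(A − (5)·I) = 2, so dim ker(A − (5)·I) = n − 2 = 1

Summary:
  λ = 5: algebraic multiplicity = 3, geometric multiplicity = 1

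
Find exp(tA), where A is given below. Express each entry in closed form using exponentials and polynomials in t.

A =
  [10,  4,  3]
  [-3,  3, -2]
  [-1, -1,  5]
e^{tA} =
  [t^2*exp(6*t)/2 + 4*t*exp(6*t) + exp(6*t), t^2*exp(6*t)/2 + 4*t*exp(6*t), t^2*exp(6*t)/2 + 3*t*exp(6*t)]
  [-t^2*exp(6*t)/2 - 3*t*exp(6*t), -t^2*exp(6*t)/2 - 3*t*exp(6*t) + exp(6*t), -t^2*exp(6*t)/2 - 2*t*exp(6*t)]
  [-t*exp(6*t), -t*exp(6*t), -t*exp(6*t) + exp(6*t)]

Strategy: write A = P · J · P⁻¹ where J is a Jordan canonical form, so e^{tA} = P · e^{tJ} · P⁻¹, and e^{tJ} can be computed block-by-block.

A has Jordan form
J =
  [6, 1, 0]
  [0, 6, 1]
  [0, 0, 6]
(up to reordering of blocks).

Per-block formulas:
  For a 3×3 Jordan block J_3(6): exp(t · J_3(6)) = e^(6t)·(I + t·N + (t^2/2)·N^2), where N is the 3×3 nilpotent shift.

After assembling e^{tJ} and conjugating by P, we get:

e^{tA} =
  [t^2*exp(6*t)/2 + 4*t*exp(6*t) + exp(6*t), t^2*exp(6*t)/2 + 4*t*exp(6*t), t^2*exp(6*t)/2 + 3*t*exp(6*t)]
  [-t^2*exp(6*t)/2 - 3*t*exp(6*t), -t^2*exp(6*t)/2 - 3*t*exp(6*t) + exp(6*t), -t^2*exp(6*t)/2 - 2*t*exp(6*t)]
  [-t*exp(6*t), -t*exp(6*t), -t*exp(6*t) + exp(6*t)]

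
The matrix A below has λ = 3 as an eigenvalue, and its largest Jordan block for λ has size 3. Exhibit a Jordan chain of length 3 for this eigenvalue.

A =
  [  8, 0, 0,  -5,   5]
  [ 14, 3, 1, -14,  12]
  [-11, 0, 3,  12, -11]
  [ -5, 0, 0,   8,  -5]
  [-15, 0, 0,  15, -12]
A Jordan chain for λ = 3 of length 3:
v_1 = (0, 1, 0, 0, 0)ᵀ
v_2 = (0, 0, 1, 0, 0)ᵀ
v_3 = (1, 0, 0, 1, 0)ᵀ

Let N = A − (3)·I. We want v_3 with N^3 v_3 = 0 but N^2 v_3 ≠ 0; then v_{j-1} := N · v_j for j = 3, …, 2.

Pick v_3 = (1, 0, 0, 1, 0)ᵀ.
Then v_2 = N · v_3 = (0, 0, 1, 0, 0)ᵀ.
Then v_1 = N · v_2 = (0, 1, 0, 0, 0)ᵀ.

Sanity check: (A − (3)·I) v_1 = (0, 0, 0, 0, 0)ᵀ = 0. ✓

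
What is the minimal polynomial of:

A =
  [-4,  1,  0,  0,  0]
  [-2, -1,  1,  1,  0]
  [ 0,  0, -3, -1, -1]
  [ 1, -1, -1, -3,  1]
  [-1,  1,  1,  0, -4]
x^3 + 9*x^2 + 27*x + 27

The characteristic polynomial is χ_A(x) = (x + 3)^5, so the eigenvalues are known. The minimal polynomial is
  m_A(x) = Π_λ (x − λ)^{k_λ}
where k_λ is the size of the *largest* Jordan block for λ (equivalently, the smallest k with (A − λI)^k v = 0 for every generalised eigenvector v of λ).

  λ = -3: largest Jordan block has size 3, contributing (x + 3)^3

So m_A(x) = (x + 3)^3 = x^3 + 9*x^2 + 27*x + 27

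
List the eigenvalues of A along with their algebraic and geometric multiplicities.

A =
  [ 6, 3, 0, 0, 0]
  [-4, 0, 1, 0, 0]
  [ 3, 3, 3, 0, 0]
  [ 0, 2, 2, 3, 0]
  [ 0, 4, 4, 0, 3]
λ = 3: alg = 5, geom = 3

Step 1 — factor the characteristic polynomial to read off the algebraic multiplicities:
  χ_A(x) = (x - 3)^5

Step 2 — compute geometric multiplicities via the rank-nullity identity g(λ) = n − rank(A − λI):
  rank(A − (3)·I) = 2, so dim ker(A − (3)·I) = n − 2 = 3

Summary:
  λ = 3: algebraic multiplicity = 5, geometric multiplicity = 3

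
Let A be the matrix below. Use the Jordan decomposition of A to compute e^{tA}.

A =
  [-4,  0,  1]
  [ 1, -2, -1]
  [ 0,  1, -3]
e^{tA} =
  [t^2*exp(-3*t)/2 - t*exp(-3*t) + exp(-3*t), t^2*exp(-3*t)/2, -t^2*exp(-3*t)/2 + t*exp(-3*t)]
  [t*exp(-3*t), t*exp(-3*t) + exp(-3*t), -t*exp(-3*t)]
  [t^2*exp(-3*t)/2, t^2*exp(-3*t)/2 + t*exp(-3*t), -t^2*exp(-3*t)/2 + exp(-3*t)]

Strategy: write A = P · J · P⁻¹ where J is a Jordan canonical form, so e^{tA} = P · e^{tJ} · P⁻¹, and e^{tJ} can be computed block-by-block.

A has Jordan form
J =
  [-3,  1,  0]
  [ 0, -3,  1]
  [ 0,  0, -3]
(up to reordering of blocks).

Per-block formulas:
  For a 3×3 Jordan block J_3(-3): exp(t · J_3(-3)) = e^(-3t)·(I + t·N + (t^2/2)·N^2), where N is the 3×3 nilpotent shift.

After assembling e^{tJ} and conjugating by P, we get:

e^{tA} =
  [t^2*exp(-3*t)/2 - t*exp(-3*t) + exp(-3*t), t^2*exp(-3*t)/2, -t^2*exp(-3*t)/2 + t*exp(-3*t)]
  [t*exp(-3*t), t*exp(-3*t) + exp(-3*t), -t*exp(-3*t)]
  [t^2*exp(-3*t)/2, t^2*exp(-3*t)/2 + t*exp(-3*t), -t^2*exp(-3*t)/2 + exp(-3*t)]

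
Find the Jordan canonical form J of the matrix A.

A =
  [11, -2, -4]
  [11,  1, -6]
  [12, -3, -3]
J_3(3)

The characteristic polynomial is
  det(x·I − A) = x^3 - 9*x^2 + 27*x - 27 = (x - 3)^3

Eigenvalues and multiplicities (the geometric multiplicity of λ is n − rank(A − λI), which equals the number of Jordan blocks for λ):
  λ = 3: algebraic multiplicity = 3, geometric multiplicity = 1

Determining the block sizes for each eigenvalue:
  λ = 3: one block (gm = 1), so the single block has size am = 3 → block sizes [3]

Assembling the blocks gives a Jordan form
J =
  [3, 1, 0]
  [0, 3, 1]
  [0, 0, 3]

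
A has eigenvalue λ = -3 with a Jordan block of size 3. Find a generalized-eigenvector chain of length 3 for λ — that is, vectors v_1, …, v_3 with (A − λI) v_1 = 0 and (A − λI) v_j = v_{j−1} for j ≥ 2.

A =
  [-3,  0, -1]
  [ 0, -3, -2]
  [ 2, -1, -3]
A Jordan chain for λ = -3 of length 3:
v_1 = (-2, -4, 0)ᵀ
v_2 = (0, 0, 2)ᵀ
v_3 = (1, 0, 0)ᵀ

Let N = A − (-3)·I. We want v_3 with N^3 v_3 = 0 but N^2 v_3 ≠ 0; then v_{j-1} := N · v_j for j = 3, …, 2.

Pick v_3 = (1, 0, 0)ᵀ.
Then v_2 = N · v_3 = (0, 0, 2)ᵀ.
Then v_1 = N · v_2 = (-2, -4, 0)ᵀ.

Sanity check: (A − (-3)·I) v_1 = (0, 0, 0)ᵀ = 0. ✓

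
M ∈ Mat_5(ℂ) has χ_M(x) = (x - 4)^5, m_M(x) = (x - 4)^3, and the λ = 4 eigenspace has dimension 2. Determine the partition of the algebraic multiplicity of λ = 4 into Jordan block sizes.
Block sizes for λ = 4: [3, 2]

Step 1 — from the characteristic polynomial, algebraic multiplicity of λ = 4 is 5. From dim ker(M − (4)·I) = 2, there are exactly 2 Jordan blocks for λ = 4.
Step 2 — from the minimal polynomial, the factor (x − 4)^3 tells us the largest block for λ = 4 has size 3.
Step 3 — with total size 5, 2 blocks, and largest block 3, the block sizes (in nonincreasing order) are [3, 2].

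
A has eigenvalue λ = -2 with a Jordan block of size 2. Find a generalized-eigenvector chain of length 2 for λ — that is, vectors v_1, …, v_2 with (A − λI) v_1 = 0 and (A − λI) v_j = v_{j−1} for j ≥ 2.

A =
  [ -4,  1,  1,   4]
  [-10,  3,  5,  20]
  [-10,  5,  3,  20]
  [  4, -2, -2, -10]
A Jordan chain for λ = -2 of length 2:
v_1 = (-2, -10, -10, 4)ᵀ
v_2 = (1, 0, 0, 0)ᵀ

Let N = A − (-2)·I. We want v_2 with N^2 v_2 = 0 but N^1 v_2 ≠ 0; then v_{j-1} := N · v_j for j = 2, …, 2.

Pick v_2 = (1, 0, 0, 0)ᵀ.
Then v_1 = N · v_2 = (-2, -10, -10, 4)ᵀ.

Sanity check: (A − (-2)·I) v_1 = (0, 0, 0, 0)ᵀ = 0. ✓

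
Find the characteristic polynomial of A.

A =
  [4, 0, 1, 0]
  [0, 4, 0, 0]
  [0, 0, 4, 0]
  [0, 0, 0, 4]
x^4 - 16*x^3 + 96*x^2 - 256*x + 256

Expanding det(x·I − A) (e.g. by cofactor expansion or by noting that A is similar to its Jordan form J, which has the same characteristic polynomial as A) gives
  χ_A(x) = x^4 - 16*x^3 + 96*x^2 - 256*x + 256
which factors as (x - 4)^4. The eigenvalues (with algebraic multiplicities) are λ = 4 with multiplicity 4.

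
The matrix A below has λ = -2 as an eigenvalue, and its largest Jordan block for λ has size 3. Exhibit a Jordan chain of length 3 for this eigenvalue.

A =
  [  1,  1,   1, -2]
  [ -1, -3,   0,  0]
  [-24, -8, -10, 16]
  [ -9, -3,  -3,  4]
A Jordan chain for λ = -2 of length 3:
v_1 = (2, -2, -16, -6)ᵀ
v_2 = (3, -1, -24, -9)ᵀ
v_3 = (1, 0, 0, 0)ᵀ

Let N = A − (-2)·I. We want v_3 with N^3 v_3 = 0 but N^2 v_3 ≠ 0; then v_{j-1} := N · v_j for j = 3, …, 2.

Pick v_3 = (1, 0, 0, 0)ᵀ.
Then v_2 = N · v_3 = (3, -1, -24, -9)ᵀ.
Then v_1 = N · v_2 = (2, -2, -16, -6)ᵀ.

Sanity check: (A − (-2)·I) v_1 = (0, 0, 0, 0)ᵀ = 0. ✓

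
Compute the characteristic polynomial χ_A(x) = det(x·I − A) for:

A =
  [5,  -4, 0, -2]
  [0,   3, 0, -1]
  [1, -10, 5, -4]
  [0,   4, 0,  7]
x^4 - 20*x^3 + 150*x^2 - 500*x + 625

Expanding det(x·I − A) (e.g. by cofactor expansion or by noting that A is similar to its Jordan form J, which has the same characteristic polynomial as A) gives
  χ_A(x) = x^4 - 20*x^3 + 150*x^2 - 500*x + 625
which factors as (x - 5)^4. The eigenvalues (with algebraic multiplicities) are λ = 5 with multiplicity 4.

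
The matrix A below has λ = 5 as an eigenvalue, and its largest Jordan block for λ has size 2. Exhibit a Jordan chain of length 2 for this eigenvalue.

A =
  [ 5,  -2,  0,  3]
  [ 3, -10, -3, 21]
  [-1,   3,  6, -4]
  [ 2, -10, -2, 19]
A Jordan chain for λ = 5 of length 2:
v_1 = (0, 3, -1, 2)ᵀ
v_2 = (1, 0, 0, 0)ᵀ

Let N = A − (5)·I. We want v_2 with N^2 v_2 = 0 but N^1 v_2 ≠ 0; then v_{j-1} := N · v_j for j = 2, …, 2.

Pick v_2 = (1, 0, 0, 0)ᵀ.
Then v_1 = N · v_2 = (0, 3, -1, 2)ᵀ.

Sanity check: (A − (5)·I) v_1 = (0, 0, 0, 0)ᵀ = 0. ✓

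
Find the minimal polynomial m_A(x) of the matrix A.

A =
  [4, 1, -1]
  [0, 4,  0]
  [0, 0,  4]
x^2 - 8*x + 16

The characteristic polynomial is χ_A(x) = (x - 4)^3, so the eigenvalues are known. The minimal polynomial is
  m_A(x) = Π_λ (x − λ)^{k_λ}
where k_λ is the size of the *largest* Jordan block for λ (equivalently, the smallest k with (A − λI)^k v = 0 for every generalised eigenvector v of λ).

  λ = 4: largest Jordan block has size 2, contributing (x − 4)^2

So m_A(x) = (x - 4)^2 = x^2 - 8*x + 16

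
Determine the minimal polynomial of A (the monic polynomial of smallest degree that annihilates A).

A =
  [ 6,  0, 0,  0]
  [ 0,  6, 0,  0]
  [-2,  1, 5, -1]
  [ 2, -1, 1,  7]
x^2 - 12*x + 36

The characteristic polynomial is χ_A(x) = (x - 6)^4, so the eigenvalues are known. The minimal polynomial is
  m_A(x) = Π_λ (x − λ)^{k_λ}
where k_λ is the size of the *largest* Jordan block for λ (equivalently, the smallest k with (A − λI)^k v = 0 for every generalised eigenvector v of λ).

  λ = 6: largest Jordan block has size 2, contributing (x − 6)^2

So m_A(x) = (x - 6)^2 = x^2 - 12*x + 36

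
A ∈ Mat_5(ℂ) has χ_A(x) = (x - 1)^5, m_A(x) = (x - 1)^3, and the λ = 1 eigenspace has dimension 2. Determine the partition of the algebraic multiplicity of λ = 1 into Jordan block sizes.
Block sizes for λ = 1: [3, 2]

Step 1 — from the characteristic polynomial, algebraic multiplicity of λ = 1 is 5. From dim ker(A − (1)·I) = 2, there are exactly 2 Jordan blocks for λ = 1.
Step 2 — from the minimal polynomial, the factor (x − 1)^3 tells us the largest block for λ = 1 has size 3.
Step 3 — with total size 5, 2 blocks, and largest block 3, the block sizes (in nonincreasing order) are [3, 2].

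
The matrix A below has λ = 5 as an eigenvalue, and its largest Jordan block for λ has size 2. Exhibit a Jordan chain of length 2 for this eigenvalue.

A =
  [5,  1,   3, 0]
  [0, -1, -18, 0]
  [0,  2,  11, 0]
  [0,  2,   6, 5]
A Jordan chain for λ = 5 of length 2:
v_1 = (1, -6, 2, 2)ᵀ
v_2 = (0, 1, 0, 0)ᵀ

Let N = A − (5)·I. We want v_2 with N^2 v_2 = 0 but N^1 v_2 ≠ 0; then v_{j-1} := N · v_j for j = 2, …, 2.

Pick v_2 = (0, 1, 0, 0)ᵀ.
Then v_1 = N · v_2 = (1, -6, 2, 2)ᵀ.

Sanity check: (A − (5)·I) v_1 = (0, 0, 0, 0)ᵀ = 0. ✓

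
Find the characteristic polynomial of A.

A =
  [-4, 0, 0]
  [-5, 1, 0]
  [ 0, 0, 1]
x^3 + 2*x^2 - 7*x + 4

Expanding det(x·I − A) (e.g. by cofactor expansion or by noting that A is similar to its Jordan form J, which has the same characteristic polynomial as A) gives
  χ_A(x) = x^3 + 2*x^2 - 7*x + 4
which factors as (x - 1)^2*(x + 4). The eigenvalues (with algebraic multiplicities) are λ = -4 with multiplicity 1, λ = 1 with multiplicity 2.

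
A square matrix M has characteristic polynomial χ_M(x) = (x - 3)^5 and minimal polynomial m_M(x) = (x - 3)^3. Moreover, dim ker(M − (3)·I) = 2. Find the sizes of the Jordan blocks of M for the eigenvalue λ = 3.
Block sizes for λ = 3: [3, 2]

Step 1 — from the characteristic polynomial, algebraic multiplicity of λ = 3 is 5. From dim ker(M − (3)·I) = 2, there are exactly 2 Jordan blocks for λ = 3.
Step 2 — from the minimal polynomial, the factor (x − 3)^3 tells us the largest block for λ = 3 has size 3.
Step 3 — with total size 5, 2 blocks, and largest block 3, the block sizes (in nonincreasing order) are [3, 2].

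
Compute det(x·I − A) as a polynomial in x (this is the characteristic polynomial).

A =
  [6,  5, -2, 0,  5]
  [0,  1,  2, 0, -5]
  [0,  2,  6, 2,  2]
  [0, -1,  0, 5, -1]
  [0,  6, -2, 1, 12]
x^5 - 30*x^4 + 360*x^3 - 2160*x^2 + 6480*x - 7776

Expanding det(x·I − A) (e.g. by cofactor expansion or by noting that A is similar to its Jordan form J, which has the same characteristic polynomial as A) gives
  χ_A(x) = x^5 - 30*x^4 + 360*x^3 - 2160*x^2 + 6480*x - 7776
which factors as (x - 6)^5. The eigenvalues (with algebraic multiplicities) are λ = 6 with multiplicity 5.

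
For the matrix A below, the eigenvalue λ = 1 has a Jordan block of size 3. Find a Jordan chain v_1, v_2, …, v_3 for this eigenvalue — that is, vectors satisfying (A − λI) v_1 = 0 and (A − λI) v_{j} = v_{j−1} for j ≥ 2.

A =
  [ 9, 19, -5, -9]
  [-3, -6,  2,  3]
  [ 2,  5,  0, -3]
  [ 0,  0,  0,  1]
A Jordan chain for λ = 1 of length 3:
v_1 = (-3, 1, -1, 0)ᵀ
v_2 = (8, -3, 2, 0)ᵀ
v_3 = (1, 0, 0, 0)ᵀ

Let N = A − (1)·I. We want v_3 with N^3 v_3 = 0 but N^2 v_3 ≠ 0; then v_{j-1} := N · v_j for j = 3, …, 2.

Pick v_3 = (1, 0, 0, 0)ᵀ.
Then v_2 = N · v_3 = (8, -3, 2, 0)ᵀ.
Then v_1 = N · v_2 = (-3, 1, -1, 0)ᵀ.

Sanity check: (A − (1)·I) v_1 = (0, 0, 0, 0)ᵀ = 0. ✓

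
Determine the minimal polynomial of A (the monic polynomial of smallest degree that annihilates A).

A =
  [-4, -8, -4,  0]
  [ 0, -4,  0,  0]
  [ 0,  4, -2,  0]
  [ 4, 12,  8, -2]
x^2 + 6*x + 8

The characteristic polynomial is χ_A(x) = (x + 2)^2*(x + 4)^2, so the eigenvalues are known. The minimal polynomial is
  m_A(x) = Π_λ (x − λ)^{k_λ}
where k_λ is the size of the *largest* Jordan block for λ (equivalently, the smallest k with (A − λI)^k v = 0 for every generalised eigenvector v of λ).

  λ = -4: largest Jordan block has size 1, contributing (x + 4)
  λ = -2: largest Jordan block has size 1, contributing (x + 2)

So m_A(x) = (x + 2)*(x + 4) = x^2 + 6*x + 8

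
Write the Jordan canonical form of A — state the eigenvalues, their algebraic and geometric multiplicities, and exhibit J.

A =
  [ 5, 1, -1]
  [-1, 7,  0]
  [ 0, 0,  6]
J_3(6)

The characteristic polynomial is
  det(x·I − A) = x^3 - 18*x^2 + 108*x - 216 = (x - 6)^3

Eigenvalues and multiplicities (the geometric multiplicity of λ is n − rank(A − λI), which equals the number of Jordan blocks for λ):
  λ = 6: algebraic multiplicity = 3, geometric multiplicity = 1

Determining the block sizes for each eigenvalue:
  λ = 6: one block (gm = 1), so the single block has size am = 3 → block sizes [3]

Assembling the blocks gives a Jordan form
J =
  [6, 1, 0]
  [0, 6, 1]
  [0, 0, 6]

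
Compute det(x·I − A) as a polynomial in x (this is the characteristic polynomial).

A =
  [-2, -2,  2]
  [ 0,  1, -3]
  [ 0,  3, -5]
x^3 + 6*x^2 + 12*x + 8

Expanding det(x·I − A) (e.g. by cofactor expansion or by noting that A is similar to its Jordan form J, which has the same characteristic polynomial as A) gives
  χ_A(x) = x^3 + 6*x^2 + 12*x + 8
which factors as (x + 2)^3. The eigenvalues (with algebraic multiplicities) are λ = -2 with multiplicity 3.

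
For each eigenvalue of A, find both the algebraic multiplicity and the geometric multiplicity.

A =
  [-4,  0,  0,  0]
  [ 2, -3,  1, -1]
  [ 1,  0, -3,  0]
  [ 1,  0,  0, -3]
λ = -4: alg = 1, geom = 1; λ = -3: alg = 3, geom = 2

Step 1 — factor the characteristic polynomial to read off the algebraic multiplicities:
  χ_A(x) = (x + 3)^3*(x + 4)

Step 2 — compute geometric multiplicities via the rank-nullity identity g(λ) = n − rank(A − λI):
  rank(A − (-4)·I) = 3, so dim ker(A − (-4)·I) = n − 3 = 1
  rank(A − (-3)·I) = 2, so dim ker(A − (-3)·I) = n − 2 = 2

Summary:
  λ = -4: algebraic multiplicity = 1, geometric multiplicity = 1
  λ = -3: algebraic multiplicity = 3, geometric multiplicity = 2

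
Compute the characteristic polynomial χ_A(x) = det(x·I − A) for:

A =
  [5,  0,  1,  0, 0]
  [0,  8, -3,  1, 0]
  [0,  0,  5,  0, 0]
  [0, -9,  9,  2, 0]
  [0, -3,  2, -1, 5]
x^5 - 25*x^4 + 250*x^3 - 1250*x^2 + 3125*x - 3125

Expanding det(x·I − A) (e.g. by cofactor expansion or by noting that A is similar to its Jordan form J, which has the same characteristic polynomial as A) gives
  χ_A(x) = x^5 - 25*x^4 + 250*x^3 - 1250*x^2 + 3125*x - 3125
which factors as (x - 5)^5. The eigenvalues (with algebraic multiplicities) are λ = 5 with multiplicity 5.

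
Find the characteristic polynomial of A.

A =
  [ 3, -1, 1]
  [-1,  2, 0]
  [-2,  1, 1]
x^3 - 6*x^2 + 12*x - 8

Expanding det(x·I − A) (e.g. by cofactor expansion or by noting that A is similar to its Jordan form J, which has the same characteristic polynomial as A) gives
  χ_A(x) = x^3 - 6*x^2 + 12*x - 8
which factors as (x - 2)^3. The eigenvalues (with algebraic multiplicities) are λ = 2 with multiplicity 3.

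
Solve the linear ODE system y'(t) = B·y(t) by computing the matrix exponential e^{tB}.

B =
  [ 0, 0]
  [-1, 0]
e^{tB} =
  [1, 0]
  [-t, 1]

Strategy: write B = P · J · P⁻¹ where J is a Jordan canonical form, so e^{tB} = P · e^{tJ} · P⁻¹, and e^{tJ} can be computed block-by-block.

B has Jordan form
J =
  [0, 1]
  [0, 0]
(up to reordering of blocks).

Per-block formulas:
  For a 2×2 Jordan block J_2(0): exp(t · J_2(0)) = e^(0t)·(I + t·N), where N is the 2×2 nilpotent shift.

After assembling e^{tJ} and conjugating by P, we get:

e^{tB} =
  [1, 0]
  [-t, 1]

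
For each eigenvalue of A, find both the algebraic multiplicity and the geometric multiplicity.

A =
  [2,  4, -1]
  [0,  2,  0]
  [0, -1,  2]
λ = 2: alg = 3, geom = 1

Step 1 — factor the characteristic polynomial to read off the algebraic multiplicities:
  χ_A(x) = (x - 2)^3

Step 2 — compute geometric multiplicities via the rank-nullity identity g(λ) = n − rank(A − λI):
  rank(A − (2)·I) = 2, so dim ker(A − (2)·I) = n − 2 = 1

Summary:
  λ = 2: algebraic multiplicity = 3, geometric multiplicity = 1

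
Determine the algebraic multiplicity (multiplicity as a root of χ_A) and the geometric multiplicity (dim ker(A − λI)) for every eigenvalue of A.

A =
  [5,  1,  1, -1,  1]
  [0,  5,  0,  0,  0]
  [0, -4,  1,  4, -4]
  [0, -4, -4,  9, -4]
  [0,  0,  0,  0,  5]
λ = 5: alg = 5, geom = 4

Step 1 — factor the characteristic polynomial to read off the algebraic multiplicities:
  χ_A(x) = (x - 5)^5

Step 2 — compute geometric multiplicities via the rank-nullity identity g(λ) = n − rank(A − λI):
  rank(A − (5)·I) = 1, so dim ker(A − (5)·I) = n − 1 = 4

Summary:
  λ = 5: algebraic multiplicity = 5, geometric multiplicity = 4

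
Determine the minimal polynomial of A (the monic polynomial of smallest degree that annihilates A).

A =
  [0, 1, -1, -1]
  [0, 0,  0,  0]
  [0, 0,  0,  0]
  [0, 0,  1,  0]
x^3

The characteristic polynomial is χ_A(x) = x^4, so the eigenvalues are known. The minimal polynomial is
  m_A(x) = Π_λ (x − λ)^{k_λ}
where k_λ is the size of the *largest* Jordan block for λ (equivalently, the smallest k with (A − λI)^k v = 0 for every generalised eigenvector v of λ).

  λ = 0: largest Jordan block has size 3, contributing (x − 0)^3

So m_A(x) = x^3 = x^3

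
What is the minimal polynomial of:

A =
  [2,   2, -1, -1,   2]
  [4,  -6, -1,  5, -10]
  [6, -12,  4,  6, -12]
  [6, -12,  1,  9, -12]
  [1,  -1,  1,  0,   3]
x^3 - 5*x^2 - 2*x + 24

The characteristic polynomial is χ_A(x) = (x - 4)^2*(x - 3)^2*(x + 2), so the eigenvalues are known. The minimal polynomial is
  m_A(x) = Π_λ (x − λ)^{k_λ}
where k_λ is the size of the *largest* Jordan block for λ (equivalently, the smallest k with (A − λI)^k v = 0 for every generalised eigenvector v of λ).

  λ = -2: largest Jordan block has size 1, contributing (x + 2)
  λ = 3: largest Jordan block has size 1, contributing (x − 3)
  λ = 4: largest Jordan block has size 1, contributing (x − 4)

So m_A(x) = (x - 4)*(x - 3)*(x + 2) = x^3 - 5*x^2 - 2*x + 24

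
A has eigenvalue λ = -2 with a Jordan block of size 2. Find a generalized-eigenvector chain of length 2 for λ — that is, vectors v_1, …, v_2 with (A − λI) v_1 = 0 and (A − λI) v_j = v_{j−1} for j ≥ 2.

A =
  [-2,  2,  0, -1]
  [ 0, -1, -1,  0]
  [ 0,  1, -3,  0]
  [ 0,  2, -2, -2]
A Jordan chain for λ = -2 of length 2:
v_1 = (2, 1, 1, 2)ᵀ
v_2 = (0, 1, 0, 0)ᵀ

Let N = A − (-2)·I. We want v_2 with N^2 v_2 = 0 but N^1 v_2 ≠ 0; then v_{j-1} := N · v_j for j = 2, …, 2.

Pick v_2 = (0, 1, 0, 0)ᵀ.
Then v_1 = N · v_2 = (2, 1, 1, 2)ᵀ.

Sanity check: (A − (-2)·I) v_1 = (0, 0, 0, 0)ᵀ = 0. ✓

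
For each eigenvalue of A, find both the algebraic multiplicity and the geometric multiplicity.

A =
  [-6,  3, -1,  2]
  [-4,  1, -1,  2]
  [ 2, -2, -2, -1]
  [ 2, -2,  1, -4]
λ = -3: alg = 3, geom = 1; λ = -2: alg = 1, geom = 1

Step 1 — factor the characteristic polynomial to read off the algebraic multiplicities:
  χ_A(x) = (x + 2)*(x + 3)^3

Step 2 — compute geometric multiplicities via the rank-nullity identity g(λ) = n − rank(A − λI):
  rank(A − (-3)·I) = 3, so dim ker(A − (-3)·I) = n − 3 = 1
  rank(A − (-2)·I) = 3, so dim ker(A − (-2)·I) = n − 3 = 1

Summary:
  λ = -3: algebraic multiplicity = 3, geometric multiplicity = 1
  λ = -2: algebraic multiplicity = 1, geometric multiplicity = 1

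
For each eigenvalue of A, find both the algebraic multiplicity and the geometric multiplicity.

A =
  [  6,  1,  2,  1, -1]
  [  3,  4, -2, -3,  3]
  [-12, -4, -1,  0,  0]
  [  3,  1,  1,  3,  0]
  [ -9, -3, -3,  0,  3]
λ = 3: alg = 5, geom = 3

Step 1 — factor the characteristic polynomial to read off the algebraic multiplicities:
  χ_A(x) = (x - 3)^5

Step 2 — compute geometric multiplicities via the rank-nullity identity g(λ) = n − rank(A − λI):
  rank(A − (3)·I) = 2, so dim ker(A − (3)·I) = n − 2 = 3

Summary:
  λ = 3: algebraic multiplicity = 5, geometric multiplicity = 3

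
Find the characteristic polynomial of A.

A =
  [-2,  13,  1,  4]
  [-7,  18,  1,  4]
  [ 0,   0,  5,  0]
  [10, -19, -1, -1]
x^4 - 20*x^3 + 150*x^2 - 500*x + 625

Expanding det(x·I − A) (e.g. by cofactor expansion or by noting that A is similar to its Jordan form J, which has the same characteristic polynomial as A) gives
  χ_A(x) = x^4 - 20*x^3 + 150*x^2 - 500*x + 625
which factors as (x - 5)^4. The eigenvalues (with algebraic multiplicities) are λ = 5 with multiplicity 4.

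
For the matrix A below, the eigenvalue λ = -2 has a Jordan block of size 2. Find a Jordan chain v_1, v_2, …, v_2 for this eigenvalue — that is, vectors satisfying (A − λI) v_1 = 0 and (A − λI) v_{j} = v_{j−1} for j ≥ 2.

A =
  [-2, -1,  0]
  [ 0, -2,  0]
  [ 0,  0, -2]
A Jordan chain for λ = -2 of length 2:
v_1 = (-1, 0, 0)ᵀ
v_2 = (0, 1, 0)ᵀ

Let N = A − (-2)·I. We want v_2 with N^2 v_2 = 0 but N^1 v_2 ≠ 0; then v_{j-1} := N · v_j for j = 2, …, 2.

Pick v_2 = (0, 1, 0)ᵀ.
Then v_1 = N · v_2 = (-1, 0, 0)ᵀ.

Sanity check: (A − (-2)·I) v_1 = (0, 0, 0)ᵀ = 0. ✓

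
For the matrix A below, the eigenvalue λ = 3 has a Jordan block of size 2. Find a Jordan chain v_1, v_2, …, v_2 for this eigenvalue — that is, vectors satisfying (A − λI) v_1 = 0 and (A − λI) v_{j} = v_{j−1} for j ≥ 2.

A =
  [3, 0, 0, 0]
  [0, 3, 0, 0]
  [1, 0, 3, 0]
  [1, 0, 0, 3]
A Jordan chain for λ = 3 of length 2:
v_1 = (0, 0, 1, 1)ᵀ
v_2 = (1, 0, 0, 0)ᵀ

Let N = A − (3)·I. We want v_2 with N^2 v_2 = 0 but N^1 v_2 ≠ 0; then v_{j-1} := N · v_j for j = 2, …, 2.

Pick v_2 = (1, 0, 0, 0)ᵀ.
Then v_1 = N · v_2 = (0, 0, 1, 1)ᵀ.

Sanity check: (A − (3)·I) v_1 = (0, 0, 0, 0)ᵀ = 0. ✓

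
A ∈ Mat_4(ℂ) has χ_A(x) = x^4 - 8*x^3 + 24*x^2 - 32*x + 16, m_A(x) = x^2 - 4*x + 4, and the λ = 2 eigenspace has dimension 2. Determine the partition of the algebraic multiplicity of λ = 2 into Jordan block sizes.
Block sizes for λ = 2: [2, 2]

Step 1 — from the characteristic polynomial, algebraic multiplicity of λ = 2 is 4. From dim ker(A − (2)·I) = 2, there are exactly 2 Jordan blocks for λ = 2.
Step 2 — from the minimal polynomial, the factor (x − 2)^2 tells us the largest block for λ = 2 has size 2.
Step 3 — with total size 4, 2 blocks, and largest block 2, the block sizes (in nonincreasing order) are [2, 2].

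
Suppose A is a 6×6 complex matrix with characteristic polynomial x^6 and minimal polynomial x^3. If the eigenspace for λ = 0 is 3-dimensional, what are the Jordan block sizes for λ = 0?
Block sizes for λ = 0: [3, 2, 1]

Step 1 — from the characteristic polynomial, algebraic multiplicity of λ = 0 is 6. From dim ker(A − (0)·I) = 3, there are exactly 3 Jordan blocks for λ = 0.
Step 2 — from the minimal polynomial, the factor (x − 0)^3 tells us the largest block for λ = 0 has size 3.
Step 3 — with total size 6, 3 blocks, and largest block 3, the block sizes (in nonincreasing order) are [3, 2, 1].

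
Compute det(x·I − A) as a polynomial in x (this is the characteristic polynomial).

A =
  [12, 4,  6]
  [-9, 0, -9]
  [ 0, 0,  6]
x^3 - 18*x^2 + 108*x - 216

Expanding det(x·I − A) (e.g. by cofactor expansion or by noting that A is similar to its Jordan form J, which has the same characteristic polynomial as A) gives
  χ_A(x) = x^3 - 18*x^2 + 108*x - 216
which factors as (x - 6)^3. The eigenvalues (with algebraic multiplicities) are λ = 6 with multiplicity 3.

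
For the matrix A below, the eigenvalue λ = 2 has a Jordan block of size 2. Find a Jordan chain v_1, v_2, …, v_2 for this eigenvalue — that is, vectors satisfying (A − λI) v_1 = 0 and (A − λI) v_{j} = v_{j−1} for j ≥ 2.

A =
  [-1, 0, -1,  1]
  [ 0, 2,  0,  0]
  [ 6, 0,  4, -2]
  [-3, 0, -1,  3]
A Jordan chain for λ = 2 of length 2:
v_1 = (-3, 0, 6, -3)ᵀ
v_2 = (1, 0, 0, 0)ᵀ

Let N = A − (2)·I. We want v_2 with N^2 v_2 = 0 but N^1 v_2 ≠ 0; then v_{j-1} := N · v_j for j = 2, …, 2.

Pick v_2 = (1, 0, 0, 0)ᵀ.
Then v_1 = N · v_2 = (-3, 0, 6, -3)ᵀ.

Sanity check: (A − (2)·I) v_1 = (0, 0, 0, 0)ᵀ = 0. ✓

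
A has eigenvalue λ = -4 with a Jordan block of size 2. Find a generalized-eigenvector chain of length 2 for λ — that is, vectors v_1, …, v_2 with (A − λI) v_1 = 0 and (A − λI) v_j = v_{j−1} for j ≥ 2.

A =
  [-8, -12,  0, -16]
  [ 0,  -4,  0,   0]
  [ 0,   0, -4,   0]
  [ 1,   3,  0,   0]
A Jordan chain for λ = -4 of length 2:
v_1 = (-4, 0, 0, 1)ᵀ
v_2 = (1, 0, 0, 0)ᵀ

Let N = A − (-4)·I. We want v_2 with N^2 v_2 = 0 but N^1 v_2 ≠ 0; then v_{j-1} := N · v_j for j = 2, …, 2.

Pick v_2 = (1, 0, 0, 0)ᵀ.
Then v_1 = N · v_2 = (-4, 0, 0, 1)ᵀ.

Sanity check: (A − (-4)·I) v_1 = (0, 0, 0, 0)ᵀ = 0. ✓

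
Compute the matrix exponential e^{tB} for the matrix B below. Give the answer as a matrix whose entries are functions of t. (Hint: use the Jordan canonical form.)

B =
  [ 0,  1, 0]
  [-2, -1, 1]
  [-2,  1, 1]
e^{tB} =
  [1 - t^2, -t^2/2 + t, t^2/2]
  [-2*t, 1 - t, t]
  [-2*t^2 - 2*t, -t^2 + t, t^2 + t + 1]

Strategy: write B = P · J · P⁻¹ where J is a Jordan canonical form, so e^{tB} = P · e^{tJ} · P⁻¹, and e^{tJ} can be computed block-by-block.

B has Jordan form
J =
  [0, 1, 0]
  [0, 0, 1]
  [0, 0, 0]
(up to reordering of blocks).

Per-block formulas:
  For a 3×3 Jordan block J_3(0): exp(t · J_3(0)) = e^(0t)·(I + t·N + (t^2/2)·N^2), where N is the 3×3 nilpotent shift.

After assembling e^{tJ} and conjugating by P, we get:

e^{tB} =
  [1 - t^2, -t^2/2 + t, t^2/2]
  [-2*t, 1 - t, t]
  [-2*t^2 - 2*t, -t^2 + t, t^2 + t + 1]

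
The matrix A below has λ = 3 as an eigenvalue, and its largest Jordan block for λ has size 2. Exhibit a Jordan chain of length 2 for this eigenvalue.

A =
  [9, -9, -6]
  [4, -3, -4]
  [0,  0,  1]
A Jordan chain for λ = 3 of length 2:
v_1 = (6, 4, 0)ᵀ
v_2 = (1, 0, 0)ᵀ

Let N = A − (3)·I. We want v_2 with N^2 v_2 = 0 but N^1 v_2 ≠ 0; then v_{j-1} := N · v_j for j = 2, …, 2.

Pick v_2 = (1, 0, 0)ᵀ.
Then v_1 = N · v_2 = (6, 4, 0)ᵀ.

Sanity check: (A − (3)·I) v_1 = (0, 0, 0)ᵀ = 0. ✓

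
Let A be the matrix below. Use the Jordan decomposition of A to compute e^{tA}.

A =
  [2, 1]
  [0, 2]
e^{tA} =
  [exp(2*t), t*exp(2*t)]
  [0, exp(2*t)]

Strategy: write A = P · J · P⁻¹ where J is a Jordan canonical form, so e^{tA} = P · e^{tJ} · P⁻¹, and e^{tJ} can be computed block-by-block.

A has Jordan form
J =
  [2, 1]
  [0, 2]
(up to reordering of blocks).

Per-block formulas:
  For a 2×2 Jordan block J_2(2): exp(t · J_2(2)) = e^(2t)·(I + t·N), where N is the 2×2 nilpotent shift.

After assembling e^{tJ} and conjugating by P, we get:

e^{tA} =
  [exp(2*t), t*exp(2*t)]
  [0, exp(2*t)]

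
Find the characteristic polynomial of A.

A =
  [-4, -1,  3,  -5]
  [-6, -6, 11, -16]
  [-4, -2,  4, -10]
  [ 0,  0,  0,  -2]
x^4 + 8*x^3 + 24*x^2 + 32*x + 16

Expanding det(x·I − A) (e.g. by cofactor expansion or by noting that A is similar to its Jordan form J, which has the same characteristic polynomial as A) gives
  χ_A(x) = x^4 + 8*x^3 + 24*x^2 + 32*x + 16
which factors as (x + 2)^4. The eigenvalues (with algebraic multiplicities) are λ = -2 with multiplicity 4.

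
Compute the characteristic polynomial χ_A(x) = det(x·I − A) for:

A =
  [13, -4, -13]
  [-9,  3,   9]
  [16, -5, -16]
x^3

Expanding det(x·I − A) (e.g. by cofactor expansion or by noting that A is similar to its Jordan form J, which has the same characteristic polynomial as A) gives
  χ_A(x) = x^3
which factors as x^3. The eigenvalues (with algebraic multiplicities) are λ = 0 with multiplicity 3.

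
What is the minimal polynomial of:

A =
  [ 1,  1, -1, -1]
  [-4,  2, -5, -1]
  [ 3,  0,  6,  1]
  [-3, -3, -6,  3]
x^2 - 6*x + 9

The characteristic polynomial is χ_A(x) = (x - 3)^4, so the eigenvalues are known. The minimal polynomial is
  m_A(x) = Π_λ (x − λ)^{k_λ}
where k_λ is the size of the *largest* Jordan block for λ (equivalently, the smallest k with (A − λI)^k v = 0 for every generalised eigenvector v of λ).

  λ = 3: largest Jordan block has size 2, contributing (x − 3)^2

So m_A(x) = (x - 3)^2 = x^2 - 6*x + 9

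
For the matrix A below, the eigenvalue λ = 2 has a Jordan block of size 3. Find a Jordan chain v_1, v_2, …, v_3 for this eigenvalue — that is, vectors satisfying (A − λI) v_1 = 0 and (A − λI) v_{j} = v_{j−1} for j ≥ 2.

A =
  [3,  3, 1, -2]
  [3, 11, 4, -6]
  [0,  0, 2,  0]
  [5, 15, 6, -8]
A Jordan chain for λ = 2 of length 3:
v_1 = (1, 3, 0, 5)ᵀ
v_2 = (1, 4, 0, 6)ᵀ
v_3 = (0, 0, 1, 0)ᵀ

Let N = A − (2)·I. We want v_3 with N^3 v_3 = 0 but N^2 v_3 ≠ 0; then v_{j-1} := N · v_j for j = 3, …, 2.

Pick v_3 = (0, 0, 1, 0)ᵀ.
Then v_2 = N · v_3 = (1, 4, 0, 6)ᵀ.
Then v_1 = N · v_2 = (1, 3, 0, 5)ᵀ.

Sanity check: (A − (2)·I) v_1 = (0, 0, 0, 0)ᵀ = 0. ✓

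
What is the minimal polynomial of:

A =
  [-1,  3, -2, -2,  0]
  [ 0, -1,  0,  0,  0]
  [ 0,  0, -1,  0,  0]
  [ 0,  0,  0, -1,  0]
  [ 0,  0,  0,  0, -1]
x^2 + 2*x + 1

The characteristic polynomial is χ_A(x) = (x + 1)^5, so the eigenvalues are known. The minimal polynomial is
  m_A(x) = Π_λ (x − λ)^{k_λ}
where k_λ is the size of the *largest* Jordan block for λ (equivalently, the smallest k with (A − λI)^k v = 0 for every generalised eigenvector v of λ).

  λ = -1: largest Jordan block has size 2, contributing (x + 1)^2

So m_A(x) = (x + 1)^2 = x^2 + 2*x + 1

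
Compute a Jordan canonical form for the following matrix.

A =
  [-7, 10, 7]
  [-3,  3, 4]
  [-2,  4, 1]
J_3(-1)

The characteristic polynomial is
  det(x·I − A) = x^3 + 3*x^2 + 3*x + 1 = (x + 1)^3

Eigenvalues and multiplicities (the geometric multiplicity of λ is n − rank(A − λI), which equals the number of Jordan blocks for λ):
  λ = -1: algebraic multiplicity = 3, geometric multiplicity = 1

Determining the block sizes for each eigenvalue:
  λ = -1: one block (gm = 1), so the single block has size am = 3 → block sizes [3]

Assembling the blocks gives a Jordan form
J =
  [-1,  1,  0]
  [ 0, -1,  1]
  [ 0,  0, -1]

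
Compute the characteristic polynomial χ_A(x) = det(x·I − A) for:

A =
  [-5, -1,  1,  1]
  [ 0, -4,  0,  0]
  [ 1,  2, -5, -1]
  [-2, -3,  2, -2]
x^4 + 16*x^3 + 96*x^2 + 256*x + 256

Expanding det(x·I − A) (e.g. by cofactor expansion or by noting that A is similar to its Jordan form J, which has the same characteristic polynomial as A) gives
  χ_A(x) = x^4 + 16*x^3 + 96*x^2 + 256*x + 256
which factors as (x + 4)^4. The eigenvalues (with algebraic multiplicities) are λ = -4 with multiplicity 4.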